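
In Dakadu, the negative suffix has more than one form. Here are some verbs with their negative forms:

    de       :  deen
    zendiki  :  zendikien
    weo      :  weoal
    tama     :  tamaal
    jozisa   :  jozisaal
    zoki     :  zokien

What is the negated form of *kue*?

kueen

Looking at the last vowel of each stem: -en when the last vowel of the stem is a front vowel (*de*, *zendiki*, *zoki*); -al when the last vowel of the stem is a back vowel (*weo*, *tama*, *jozisa*).
The last vowel of *kue* is /e/, which is a front vowel, so the suffix is -en, giving *kueen*.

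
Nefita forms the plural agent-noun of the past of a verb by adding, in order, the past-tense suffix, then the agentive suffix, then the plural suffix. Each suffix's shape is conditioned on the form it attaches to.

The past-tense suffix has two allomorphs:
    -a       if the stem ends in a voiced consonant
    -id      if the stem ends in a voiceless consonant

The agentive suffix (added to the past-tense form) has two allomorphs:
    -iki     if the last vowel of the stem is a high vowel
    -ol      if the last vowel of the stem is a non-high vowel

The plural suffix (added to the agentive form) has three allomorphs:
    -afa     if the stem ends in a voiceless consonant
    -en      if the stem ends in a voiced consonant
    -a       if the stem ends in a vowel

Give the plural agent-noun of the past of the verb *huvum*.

huvumaolen

Since the final consonant of *huvum* is /m/ (voiced), it takes -a, giving *huvuma*.
The past-tense form *huvuma*: last vowel = /a/, a non-high vowel → -ol → *huvumaol*.
The agentive form *huvumaol* — final sound /l/ (a voiced consonant) → -en → *huvumaolen*.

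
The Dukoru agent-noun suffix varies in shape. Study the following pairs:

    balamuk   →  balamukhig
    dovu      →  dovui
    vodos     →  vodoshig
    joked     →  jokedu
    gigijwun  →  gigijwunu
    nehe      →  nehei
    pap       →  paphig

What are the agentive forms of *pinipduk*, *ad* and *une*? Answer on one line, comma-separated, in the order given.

The alternation tracks the final sound of the stem — -hig when the stem ends in a voiceless consonant (*balamuk*, *vodos*, *pap*); -u when the stem ends in a voiced consonant (*joked*, *gigijwun*); -i when the stem ends in a vowel (*dovu*, *nehe*).
Since the final sound of *pinipduk* is /k/ (a voiceless consonant), it takes -hig, giving *pinipdukhig*.
*ad*: final sound = /d/, a voiced consonant → -u → *adu*.
*une* — final sound /e/ (a vowel) → -i → *unei*.

pinipdukhig, adu, unei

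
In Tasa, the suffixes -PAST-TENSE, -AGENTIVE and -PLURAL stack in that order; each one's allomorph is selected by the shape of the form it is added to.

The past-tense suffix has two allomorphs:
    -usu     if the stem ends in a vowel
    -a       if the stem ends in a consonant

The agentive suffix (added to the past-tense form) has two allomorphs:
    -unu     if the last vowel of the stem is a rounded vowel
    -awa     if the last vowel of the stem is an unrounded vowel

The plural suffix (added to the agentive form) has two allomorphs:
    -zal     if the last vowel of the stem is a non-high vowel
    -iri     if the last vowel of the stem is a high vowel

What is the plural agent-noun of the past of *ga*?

*ga* — final sound /a/ (a vowel) → -usu → *gausu*.
The past-tense form *gausu* — last vowel /u/ (a rounded vowel) → -unu → *gausuunu*.
Since the last vowel of the agentive form *gausuunu* is /u/ (a high vowel), it takes -iri, giving *gausuunuiri*.

gausuunuiri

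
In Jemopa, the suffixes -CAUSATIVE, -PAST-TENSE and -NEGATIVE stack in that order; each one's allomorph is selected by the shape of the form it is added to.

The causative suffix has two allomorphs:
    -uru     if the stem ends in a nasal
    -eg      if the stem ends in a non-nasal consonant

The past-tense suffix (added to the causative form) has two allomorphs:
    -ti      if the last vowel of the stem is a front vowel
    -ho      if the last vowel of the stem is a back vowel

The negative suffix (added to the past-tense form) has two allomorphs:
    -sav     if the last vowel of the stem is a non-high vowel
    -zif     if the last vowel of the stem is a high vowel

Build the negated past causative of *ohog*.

*ohog*: final consonant = /g/, non-nasal → -eg → *ohogeg*.
Since the last vowel of the causative form *ohogeg* is /e/ (a front vowel), it takes -ti, giving *ohogegti*.
The past-tense form *ohogegti* — last vowel /i/ (a high vowel) → -zif → *ohogegtizif*.

ohogegtizif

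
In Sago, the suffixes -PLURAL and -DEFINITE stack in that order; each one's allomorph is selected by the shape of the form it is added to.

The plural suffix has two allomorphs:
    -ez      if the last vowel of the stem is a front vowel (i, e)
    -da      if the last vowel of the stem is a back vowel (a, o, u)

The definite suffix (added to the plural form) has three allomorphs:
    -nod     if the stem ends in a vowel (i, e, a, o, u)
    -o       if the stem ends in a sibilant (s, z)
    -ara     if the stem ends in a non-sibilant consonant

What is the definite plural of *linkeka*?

linkekadanod

*linkeka*: last vowel = /a/, a back vowel → -da → *linkekada*.
The plural form *linkekada*: final sound = /a/, a vowel → -nod → *linkekadanod*.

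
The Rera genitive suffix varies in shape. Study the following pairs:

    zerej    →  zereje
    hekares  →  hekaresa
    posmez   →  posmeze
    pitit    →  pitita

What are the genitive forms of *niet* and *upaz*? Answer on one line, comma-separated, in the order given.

nieta, upaze

The pattern is voicing of the final consonant: -a when the stem ends in a voiceless consonant (*hekares*, *pitit*); -e when the stem ends in a voiced consonant (*zerej*, *posmez*).
Since the final consonant of *niet* is /t/ (voiceless), it takes -a, giving *nieta*.
*upaz* — final consonant /z/ (voiced) → -e → *upaze*.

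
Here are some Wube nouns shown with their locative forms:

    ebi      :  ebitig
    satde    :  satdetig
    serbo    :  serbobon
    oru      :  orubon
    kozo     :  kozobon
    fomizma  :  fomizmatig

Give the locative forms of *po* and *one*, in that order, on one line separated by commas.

The suffix is conditioned by the last vowel: -bon when the last vowel of the stem is a rounded vowel (*serbo*, *oru*, *kozo*); -tig when the last vowel of the stem is an unrounded vowel (*ebi*, *satde*, *fomizma*).
*po* — last vowel /o/ (a rounded vowel) → -bon → *pobon*.
Since the last vowel of *one* is /e/ (an unrounded vowel), it takes -tig, giving *onetig*.

pobon, onetig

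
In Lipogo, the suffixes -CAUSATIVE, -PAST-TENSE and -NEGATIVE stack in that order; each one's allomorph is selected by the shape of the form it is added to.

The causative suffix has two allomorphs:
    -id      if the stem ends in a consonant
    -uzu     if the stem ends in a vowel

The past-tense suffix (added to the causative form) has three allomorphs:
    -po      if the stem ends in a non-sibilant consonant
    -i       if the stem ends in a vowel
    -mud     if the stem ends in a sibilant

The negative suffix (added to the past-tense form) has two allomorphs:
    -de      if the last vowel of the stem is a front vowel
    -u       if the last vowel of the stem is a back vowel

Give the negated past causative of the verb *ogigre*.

ogigreuzuide

*ogigre* — final sound /e/ (a vowel) → -uzu → *ogigreuzu*.
The causative form *ogigreuzu*: final sound = /u/, a vowel → -i → *ogigreuzui*.
The last vowel of the past-tense form *ogigreuzui* is /i/, which is a front vowel, so the negative suffix is -de, giving *ogigreuzuide*.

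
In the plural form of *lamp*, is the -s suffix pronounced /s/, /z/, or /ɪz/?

/s/

The stem *lamp* ends in a voiceless non-sibilant consonant.
The plural suffix surfaces as /ɪz/ after sibilants, /s/ after other voiceless consonants, and /z/ after other voiced sounds.
So the plural -s on *lamp* is pronounced /s/.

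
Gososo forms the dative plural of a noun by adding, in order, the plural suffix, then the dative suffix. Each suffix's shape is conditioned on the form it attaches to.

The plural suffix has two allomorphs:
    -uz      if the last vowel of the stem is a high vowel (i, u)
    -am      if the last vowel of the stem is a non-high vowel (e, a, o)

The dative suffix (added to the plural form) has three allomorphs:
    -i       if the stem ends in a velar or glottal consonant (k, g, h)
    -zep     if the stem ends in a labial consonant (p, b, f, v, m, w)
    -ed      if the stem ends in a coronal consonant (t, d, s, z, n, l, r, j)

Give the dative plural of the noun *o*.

*o* — last vowel /o/ (a non-high vowel) → -am → *oam*.
The plural form *oam*: final consonant = /m/, labial → -zep → *oamzep*.

oamzep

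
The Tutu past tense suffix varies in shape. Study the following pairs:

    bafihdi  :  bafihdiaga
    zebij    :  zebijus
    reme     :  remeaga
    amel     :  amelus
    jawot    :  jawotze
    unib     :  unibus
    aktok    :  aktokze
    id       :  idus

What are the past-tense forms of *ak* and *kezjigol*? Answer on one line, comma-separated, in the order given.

akze, kezjigolus

The suffix is conditioned by the final sound: -ze when the stem ends in a voiceless consonant (*jawot*, *aktok*); -us when the stem ends in a voiced consonant (*zebij*, *amel*, *unib*, *id*); -aga when the stem ends in a vowel (*bafihdi*, *reme*).
*ak* — final sound /k/ (a voiceless consonant) → -ze → *akze*.
Since the final sound of *kezjigol* is /l/ (a voiced consonant), it takes -us, giving *kezjigolus*.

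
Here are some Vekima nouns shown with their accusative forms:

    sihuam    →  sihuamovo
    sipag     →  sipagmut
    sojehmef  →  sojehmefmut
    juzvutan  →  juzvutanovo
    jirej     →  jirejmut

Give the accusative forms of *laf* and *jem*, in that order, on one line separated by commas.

lafmut, jemovo

The suffix is conditioned by the final consonant: -ovo when the stem ends in a nasal (*sihuam*, *juzvutan*); -mut when the stem ends in a non-nasal consonant (*sipag*, *sojehmef*, *jirej*).
Since the final consonant of *laf* is /f/ (non-nasal), it takes -mut, giving *lafmut*.
Since the final consonant of *jem* is /m/ (a nasal), it takes -ovo, giving *jemovo*.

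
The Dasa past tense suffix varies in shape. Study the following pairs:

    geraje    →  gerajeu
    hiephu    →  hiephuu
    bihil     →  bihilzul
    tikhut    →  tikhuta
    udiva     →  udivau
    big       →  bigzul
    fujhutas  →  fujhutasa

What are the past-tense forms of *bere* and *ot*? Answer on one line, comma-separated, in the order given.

bereu, ota

The suffix is conditioned by the final sound: -a when the stem ends in a voiceless consonant (*tikhut*, *fujhutas*); -zul when the stem ends in a voiced consonant (*bihil*, *big*); -u when the stem ends in a vowel (*geraje*, *hiephu*, *udiva*).
*bere*: final sound = /e/, a vowel → -u → *bereu*.
*ot* — final sound /t/ (a voiceless consonant) → -a → *ota*.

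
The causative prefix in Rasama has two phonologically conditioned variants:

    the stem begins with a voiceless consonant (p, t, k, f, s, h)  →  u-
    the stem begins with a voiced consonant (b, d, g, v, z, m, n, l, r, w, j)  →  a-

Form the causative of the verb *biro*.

abiro

*biro*: first consonant = /b/, voiced → a- → *abiro*.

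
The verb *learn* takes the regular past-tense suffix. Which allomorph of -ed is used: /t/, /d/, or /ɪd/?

/d/

The stem *learn* ends in a voiced sound other than /d/.
The -ed suffix is realized as /ɪd/ after /t, d/; as /t/ after other voiceless consonants; and as /d/ after other voiced sounds.
So -ed on *learn* is pronounced /d/.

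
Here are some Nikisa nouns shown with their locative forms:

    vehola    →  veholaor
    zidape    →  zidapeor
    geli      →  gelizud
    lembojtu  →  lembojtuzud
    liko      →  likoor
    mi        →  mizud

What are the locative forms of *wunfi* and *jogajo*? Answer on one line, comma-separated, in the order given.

wunfizud, jogajoor

The pattern is height harmony: -zud when the last vowel of the stem is a high vowel (*geli*, *lembojtu*, *mi*); -or when the last vowel of the stem is a non-high vowel (*vehola*, *zidape*, *liko*).
*wunfi* — last vowel /i/ (a high vowel) → -zud → *wunfizud*.
Since the last vowel of *jogajo* is /o/ (a non-high vowel), it takes -or, giving *jogajoor*.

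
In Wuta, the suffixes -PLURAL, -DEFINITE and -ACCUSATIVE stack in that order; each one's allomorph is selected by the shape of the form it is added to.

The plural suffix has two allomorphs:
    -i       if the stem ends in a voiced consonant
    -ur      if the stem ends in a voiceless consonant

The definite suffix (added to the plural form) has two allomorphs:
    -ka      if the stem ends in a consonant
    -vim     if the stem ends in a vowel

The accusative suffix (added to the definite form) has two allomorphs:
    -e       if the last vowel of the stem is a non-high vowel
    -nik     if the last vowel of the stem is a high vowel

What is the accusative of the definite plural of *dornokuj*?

dornokujivimnik

*dornokuj* — final consonant /j/ (voiced) → -i → *dornokuji*.
The plural form *dornokuji* — final sound /i/ (a vowel) → -vim → *dornokujivim*.
The definite form *dornokujivim*: last vowel = /i/, a high vowel → -nik → *dornokujivimnik*.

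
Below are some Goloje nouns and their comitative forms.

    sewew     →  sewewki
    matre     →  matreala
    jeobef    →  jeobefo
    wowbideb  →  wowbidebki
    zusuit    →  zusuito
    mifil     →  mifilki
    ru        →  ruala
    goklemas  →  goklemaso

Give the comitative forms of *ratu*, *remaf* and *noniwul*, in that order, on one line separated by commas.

ratuala, remafo, noniwulki

The alternation tracks the final sound of the stem — -o when the stem ends in a voiceless consonant (*jeobef*, *zusuit*, *goklemas*); -ki when the stem ends in a voiced consonant (*sewew*, *wowbideb*, *mifil*); -ala when the stem ends in a vowel (*matre*, *ru*).
The final sound of *ratu* is /u/, which is a vowel, so the suffix is -ala, giving *ratuala*.
The final sound of *remaf* is /f/, which is a voiceless consonant, so the suffix is -o, giving *remafo*.
Since the final sound of *noniwul* is /l/ (a voiced consonant), it takes -ki, giving *noniwulki*.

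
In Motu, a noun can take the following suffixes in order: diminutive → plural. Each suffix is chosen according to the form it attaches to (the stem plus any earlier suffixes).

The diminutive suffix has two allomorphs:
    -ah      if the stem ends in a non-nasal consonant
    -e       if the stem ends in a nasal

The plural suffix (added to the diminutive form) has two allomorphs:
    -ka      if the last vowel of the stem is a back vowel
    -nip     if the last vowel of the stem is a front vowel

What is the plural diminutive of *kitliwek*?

Since the final consonant of *kitliwek* is /k/ (non-nasal), it takes -ah, giving *kitliwekah*.
Since the last vowel of the diminutive form *kitliwekah* is /a/ (a back vowel), it takes -ka, giving *kitliwekahka*.

kitliwekahka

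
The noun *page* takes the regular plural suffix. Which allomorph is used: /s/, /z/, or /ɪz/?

/ɪz/

The stem *page* ends in a sibilant (/s, z, ʃ, ʒ, tʃ, dʒ/).
The plural suffix surfaces as /ɪz/ after sibilants, /s/ after other voiceless consonants, and /z/ after other voiced sounds.
So the plural -s on *page* is pronounced /ɪz/.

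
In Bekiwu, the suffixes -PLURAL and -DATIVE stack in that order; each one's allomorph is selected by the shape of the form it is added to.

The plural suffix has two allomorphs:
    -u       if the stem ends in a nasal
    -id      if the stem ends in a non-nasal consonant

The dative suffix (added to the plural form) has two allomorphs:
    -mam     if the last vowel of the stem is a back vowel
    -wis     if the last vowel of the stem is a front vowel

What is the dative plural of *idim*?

The final consonant of *idim* is /m/, which is a nasal, so the plural suffix is -u, giving *idimu*.
The plural form *idimu*: last vowel = /u/, a back vowel → -mam → *idimumam*.

idimumam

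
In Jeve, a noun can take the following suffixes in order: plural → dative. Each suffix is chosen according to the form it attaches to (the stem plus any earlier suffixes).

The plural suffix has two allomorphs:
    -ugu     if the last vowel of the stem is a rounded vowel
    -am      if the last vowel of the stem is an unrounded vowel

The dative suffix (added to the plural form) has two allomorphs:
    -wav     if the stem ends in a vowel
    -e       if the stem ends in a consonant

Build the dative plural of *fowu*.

Since the last vowel of *fowu* is /u/ (a rounded vowel), it takes -ugu, giving *fowuugu*.
The plural form *fowuugu*: final sound = /u/, a vowel → -wav → *fowuuguwav*.

fowuuguwav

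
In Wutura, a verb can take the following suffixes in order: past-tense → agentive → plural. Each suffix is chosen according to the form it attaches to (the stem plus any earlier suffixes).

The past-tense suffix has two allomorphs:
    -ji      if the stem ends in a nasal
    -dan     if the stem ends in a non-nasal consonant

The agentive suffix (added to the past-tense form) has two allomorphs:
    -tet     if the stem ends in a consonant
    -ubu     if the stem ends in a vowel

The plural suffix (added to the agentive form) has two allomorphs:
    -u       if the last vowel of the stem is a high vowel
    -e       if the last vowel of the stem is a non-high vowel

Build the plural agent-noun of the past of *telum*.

*telum*: final consonant = /m/, a nasal → -ji → *telumji*.
The past-tense form *telumji*: final sound = /i/, a vowel → -ubu → *telumjiubu*.
Since the last vowel of the agentive form *telumjiubu* is /u/ (a high vowel), it takes -u, giving *telumjiubuu*.

telumjiubuu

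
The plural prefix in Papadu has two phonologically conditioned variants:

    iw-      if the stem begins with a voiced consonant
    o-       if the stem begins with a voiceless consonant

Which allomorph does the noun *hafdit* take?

*hafdit* — first consonant /h/ (voiceless) → o-.

o-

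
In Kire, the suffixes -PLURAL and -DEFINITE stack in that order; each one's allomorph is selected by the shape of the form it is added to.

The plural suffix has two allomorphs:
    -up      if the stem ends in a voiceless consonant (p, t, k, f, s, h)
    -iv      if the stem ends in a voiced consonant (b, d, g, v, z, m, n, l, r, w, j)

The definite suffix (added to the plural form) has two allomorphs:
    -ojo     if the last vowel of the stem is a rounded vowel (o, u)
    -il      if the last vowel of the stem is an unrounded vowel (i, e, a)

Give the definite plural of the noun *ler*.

Since the final consonant of *ler* is /r/ (voiced), it takes -iv, giving *leriv*.
The last vowel of the plural form *leriv* is /i/, which is an unrounded vowel, so the definite suffix is -il, giving *lerivil*.

lerivil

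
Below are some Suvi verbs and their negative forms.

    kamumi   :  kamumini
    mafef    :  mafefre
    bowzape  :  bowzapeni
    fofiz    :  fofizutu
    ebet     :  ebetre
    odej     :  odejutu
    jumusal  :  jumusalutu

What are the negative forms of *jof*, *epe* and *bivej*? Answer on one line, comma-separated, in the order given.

jofre, epeni, bivejutu

Looking at the final sound of each stem: -re when the stem ends in a voiceless consonant (*mafef*, *ebet*); -utu when the stem ends in a voiced consonant (*fofiz*, *odej*, *jumusal*); -ni when the stem ends in a vowel (*kamumi*, *bowzape*).
The final sound of *jof* is /f/, which is a voiceless consonant, so the suffix is -re, giving *jofre*.
*epe*: final sound = /e/, a vowel → -ni → *epeni*.
*bivej*: final sound = /j/, a voiced consonant → -utu → *bivejutu*.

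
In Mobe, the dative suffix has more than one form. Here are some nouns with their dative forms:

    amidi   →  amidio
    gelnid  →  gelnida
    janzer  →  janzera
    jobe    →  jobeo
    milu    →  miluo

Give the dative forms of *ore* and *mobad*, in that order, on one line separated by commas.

The suffix is conditioned by the final sound: -a when the stem ends in a consonant (*gelnid*, *janzer*); -o when the stem ends in a vowel (*amidi*, *jobe*, *milu*).
*ore* — final sound /e/ (a vowel) → -o → *oreo*.
The final sound of *mobad* is /d/, which is a consonant, so the suffix is -a, giving *mobada*.

oreo, mobada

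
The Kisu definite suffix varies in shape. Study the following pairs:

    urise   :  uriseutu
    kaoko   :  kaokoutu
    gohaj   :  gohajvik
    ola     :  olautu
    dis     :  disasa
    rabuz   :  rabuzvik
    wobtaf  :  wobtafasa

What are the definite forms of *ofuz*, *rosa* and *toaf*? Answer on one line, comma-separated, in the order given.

The pattern is voicing of the final sound: -asa when the stem ends in a voiceless consonant (*dis*, *wobtaf*); -vik when the stem ends in a voiced consonant (*gohaj*, *rabuz*); -utu when the stem ends in a vowel (*urise*, *kaoko*, *ola*).
Since the final sound of *ofuz* is /z/ (a voiced consonant), it takes -vik, giving *ofuzvik*.
The final sound of *rosa* is /a/, which is a vowel, so the suffix is -utu, giving *rosautu*.
*toaf*: final sound = /f/, a voiceless consonant → -asa → *toafasa*.

ofuzvik, rosautu, toafasa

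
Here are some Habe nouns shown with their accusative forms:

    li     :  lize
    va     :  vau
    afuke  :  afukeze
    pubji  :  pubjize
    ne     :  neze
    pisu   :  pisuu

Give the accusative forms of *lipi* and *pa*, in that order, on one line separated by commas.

The pattern is front/back vowel harmony: -ze when the last vowel of the stem is a front vowel (*li*, *afuke*, *pubji*, *ne*); -u when the last vowel of the stem is a back vowel (*va*, *pisu*).
Since the last vowel of *lipi* is /i/ (a front vowel), it takes -ze, giving *lipize*.
*pa* — last vowel /a/ (a back vowel) → -u → *pau*.

lipize, pau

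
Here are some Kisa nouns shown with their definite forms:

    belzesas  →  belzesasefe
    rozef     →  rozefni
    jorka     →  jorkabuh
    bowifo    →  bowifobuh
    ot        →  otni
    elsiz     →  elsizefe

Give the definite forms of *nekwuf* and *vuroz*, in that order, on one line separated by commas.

The suffix is conditioned by the final sound: -efe when the stem ends in a sibilant (*belzesas*, *elsiz*); -ni when the stem ends in a non-sibilant consonant (*rozef*, *ot*); -buh when the stem ends in a vowel (*jorka*, *bowifo*).
*nekwuf* — final sound /f/ (a non-sibilant consonant) → -ni → *nekwufni*.
*vuroz* — final sound /z/ (a sibilant) → -efe → *vurozefe*.

nekwufni, vurozefe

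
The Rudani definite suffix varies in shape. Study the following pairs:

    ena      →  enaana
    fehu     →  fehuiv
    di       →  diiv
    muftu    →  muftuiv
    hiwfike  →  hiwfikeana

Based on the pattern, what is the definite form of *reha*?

rehaana

The alternation tracks the last vowel of the stem — -iv when the last vowel of the stem is a high vowel (*fehu*, *di*, *muftu*); -ana when the last vowel of the stem is a non-high vowel (*ena*, *hiwfike*).
*reha* — last vowel /a/ (a non-high vowel) → -ana → *rehaana*.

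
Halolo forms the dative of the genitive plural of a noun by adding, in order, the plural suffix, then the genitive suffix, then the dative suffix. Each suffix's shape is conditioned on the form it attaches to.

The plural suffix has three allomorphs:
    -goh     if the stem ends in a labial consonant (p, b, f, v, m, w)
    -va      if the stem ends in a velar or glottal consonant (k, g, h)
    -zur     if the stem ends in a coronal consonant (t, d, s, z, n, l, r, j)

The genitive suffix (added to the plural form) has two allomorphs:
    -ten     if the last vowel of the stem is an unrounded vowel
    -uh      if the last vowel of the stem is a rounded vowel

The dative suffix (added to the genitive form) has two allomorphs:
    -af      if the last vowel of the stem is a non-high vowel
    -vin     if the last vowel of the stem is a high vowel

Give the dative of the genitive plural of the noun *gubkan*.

gubkanzuruhvin

Since the final consonant of *gubkan* is /n/ (coronal), it takes -zur, giving *gubkanzur*.
Since the last vowel of the plural form *gubkanzur* is /u/ (a rounded vowel), it takes -uh, giving *gubkanzuruh*.
Since the last vowel of the genitive form *gubkanzuruh* is /u/ (a high vowel), it takes -vin, giving *gubkanzuruhvin*.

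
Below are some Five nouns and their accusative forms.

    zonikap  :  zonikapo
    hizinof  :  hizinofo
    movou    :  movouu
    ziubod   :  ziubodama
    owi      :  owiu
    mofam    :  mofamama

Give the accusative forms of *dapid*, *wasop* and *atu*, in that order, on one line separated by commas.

dapidama, wasopo, atuu

The alternation tracks the final sound of the stem — -o when the stem ends in a voiceless consonant (*zonikap*, *hizinof*); -ama when the stem ends in a voiced consonant (*ziubod*, *mofam*); -u when the stem ends in a vowel (*movou*, *owi*).
*dapid* — final sound /d/ (a voiced consonant) → -ama → *dapidama*.
*wasop*: final sound = /p/, a voiceless consonant → -o → *wasopo*.
The final sound of *atu* is /u/, which is a vowel, so the suffix is -u, giving *atuu*.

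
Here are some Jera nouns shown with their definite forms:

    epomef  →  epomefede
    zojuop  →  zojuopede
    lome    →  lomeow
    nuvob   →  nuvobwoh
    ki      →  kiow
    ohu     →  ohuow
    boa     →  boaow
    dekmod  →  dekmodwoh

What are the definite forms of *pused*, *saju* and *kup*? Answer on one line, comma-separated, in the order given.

pusedwoh, sajuow, kupede

The alternation tracks the final sound of the stem — -ede when the stem ends in a voiceless consonant (*epomef*, *zojuop*); -woh when the stem ends in a voiced consonant (*nuvob*, *dekmod*); -ow when the stem ends in a vowel (*lome*, *ki*, *ohu*, *boa*).
*pused* — final sound /d/ (a voiced consonant) → -woh → *pusedwoh*.
Since the final sound of *saju* is /u/ (a vowel), it takes -ow, giving *sajuow*.
The final sound of *kup* is /p/, which is a voiceless consonant, so the suffix is -ede, giving *kupede*.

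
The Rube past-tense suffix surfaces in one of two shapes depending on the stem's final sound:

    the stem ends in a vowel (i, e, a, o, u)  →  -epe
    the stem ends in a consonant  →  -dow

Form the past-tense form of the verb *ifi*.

ifiepe

*ifi* — final sound /i/ (a vowel) → -epe → *ifiepe*.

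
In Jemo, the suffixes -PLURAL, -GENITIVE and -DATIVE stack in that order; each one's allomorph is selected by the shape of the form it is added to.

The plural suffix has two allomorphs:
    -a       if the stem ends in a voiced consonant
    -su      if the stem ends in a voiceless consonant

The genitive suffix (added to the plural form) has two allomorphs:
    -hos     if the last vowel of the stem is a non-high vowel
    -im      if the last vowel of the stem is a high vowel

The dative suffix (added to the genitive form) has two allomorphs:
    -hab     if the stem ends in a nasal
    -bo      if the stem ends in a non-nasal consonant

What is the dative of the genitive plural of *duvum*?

*duvum*: final consonant = /m/, voiced → -a → *duvuma*.
Since the last vowel of the plural form *duvuma* is /a/ (a non-high vowel), it takes -hos, giving *duvumahos*.
The genitive form *duvumahos* — final consonant /s/ (non-nasal) → -bo → *duvumahosbo*.

duvumahosbo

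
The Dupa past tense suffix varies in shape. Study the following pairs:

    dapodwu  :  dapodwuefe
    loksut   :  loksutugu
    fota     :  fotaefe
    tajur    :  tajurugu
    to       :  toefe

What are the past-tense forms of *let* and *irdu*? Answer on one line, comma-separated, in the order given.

letugu, irduefe

Looking at the final sound of each stem: -ugu when the stem ends in a consonant (*loksut*, *tajur*); -efe when the stem ends in a vowel (*dapodwu*, *fota*, *to*).
*let* — final sound /t/ (a consonant) → -ugu → *letugu*.
*irdu* — final sound /u/ (a vowel) → -efe → *irduefe*.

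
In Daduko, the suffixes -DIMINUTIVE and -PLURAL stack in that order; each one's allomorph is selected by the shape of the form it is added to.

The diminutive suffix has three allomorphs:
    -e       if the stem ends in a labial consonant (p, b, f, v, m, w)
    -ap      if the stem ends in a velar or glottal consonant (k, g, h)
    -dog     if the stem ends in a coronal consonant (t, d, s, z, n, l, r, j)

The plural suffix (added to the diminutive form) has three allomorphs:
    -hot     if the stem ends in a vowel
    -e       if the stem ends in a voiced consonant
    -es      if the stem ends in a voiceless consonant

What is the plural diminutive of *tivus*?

*tivus*: final consonant = /s/, coronal → -dog → *tivusdog*.
Since the final sound of the diminutive form *tivusdog* is /g/ (a voiced consonant), it takes -e, giving *tivusdoge*.

tivusdoge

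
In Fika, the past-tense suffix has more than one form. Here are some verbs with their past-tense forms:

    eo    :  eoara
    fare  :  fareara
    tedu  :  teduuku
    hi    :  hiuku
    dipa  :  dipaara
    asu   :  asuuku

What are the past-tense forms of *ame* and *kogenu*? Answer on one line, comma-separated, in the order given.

The alternation tracks the last vowel of the stem — -uku when the last vowel of the stem is a high vowel (*tedu*, *hi*, *asu*); -ara when the last vowel of the stem is a non-high vowel (*eo*, *fare*, *dipa*).
*ame* — last vowel /e/ (a non-high vowel) → -ara → *ameara*.
*kogenu*: last vowel = /u/, a high vowel → -uku → *kogenuuku*.

ameara, kogenuuku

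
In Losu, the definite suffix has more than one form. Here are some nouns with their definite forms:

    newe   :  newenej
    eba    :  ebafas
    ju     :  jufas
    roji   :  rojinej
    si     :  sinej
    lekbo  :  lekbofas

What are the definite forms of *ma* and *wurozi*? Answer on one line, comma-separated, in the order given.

mafas, wurozinej

The pattern is front/back vowel harmony: -nej when the last vowel of the stem is a front vowel (*newe*, *roji*, *si*); -fas when the last vowel of the stem is a back vowel (*eba*, *ju*, *lekbo*).
*ma* — last vowel /a/ (a back vowel) → -fas → *mafas*.
Since the last vowel of *wurozi* is /i/ (a front vowel), it takes -nej, giving *wurozinej*.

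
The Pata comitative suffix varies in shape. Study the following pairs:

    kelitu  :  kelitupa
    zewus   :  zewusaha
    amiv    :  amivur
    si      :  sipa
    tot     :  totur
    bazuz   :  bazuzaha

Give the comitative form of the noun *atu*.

The suffix is conditioned by the final sound: -aha when the stem ends in a sibilant (*zewus*, *bazuz*); -ur when the stem ends in a non-sibilant consonant (*amiv*, *tot*); -pa when the stem ends in a vowel (*kelitu*, *si*).
Since the final sound of *atu* is /u/ (a vowel), it takes -pa, giving *atupa*.

atupa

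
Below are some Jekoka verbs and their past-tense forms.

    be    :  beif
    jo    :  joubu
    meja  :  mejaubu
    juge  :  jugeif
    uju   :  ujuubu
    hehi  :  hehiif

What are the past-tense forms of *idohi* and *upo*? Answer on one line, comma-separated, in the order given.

The alternation tracks the last vowel of the stem — -if when the last vowel of the stem is a front vowel (*be*, *juge*, *hehi*); -ubu when the last vowel of the stem is a back vowel (*jo*, *meja*, *uju*).
Since the last vowel of *idohi* is /i/ (a front vowel), it takes -if, giving *idohiif*.
*upo* — last vowel /o/ (a back vowel) → -ubu → *upoubu*.

idohiif, upoubu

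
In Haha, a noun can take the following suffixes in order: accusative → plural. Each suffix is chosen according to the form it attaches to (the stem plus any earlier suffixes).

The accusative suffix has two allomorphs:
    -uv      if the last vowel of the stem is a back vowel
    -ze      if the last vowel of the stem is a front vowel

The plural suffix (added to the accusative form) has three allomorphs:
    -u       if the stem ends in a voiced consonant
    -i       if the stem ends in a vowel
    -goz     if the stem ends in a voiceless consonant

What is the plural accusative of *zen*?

zenzei

*zen* — last vowel /e/ (a front vowel) → -ze → *zenze*.
The final sound of the accusative form *zenze* is /e/, which is a vowel, so the plural suffix is -i, giving *zenzei*.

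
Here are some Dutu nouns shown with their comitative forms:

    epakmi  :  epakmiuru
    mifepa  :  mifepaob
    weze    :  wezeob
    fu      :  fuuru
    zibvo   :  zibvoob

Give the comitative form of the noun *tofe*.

The suffix is conditioned by the last vowel: -uru when the last vowel of the stem is a high vowel (*epakmi*, *fu*); -ob when the last vowel of the stem is a non-high vowel (*mifepa*, *weze*, *zibvo*).
Since the last vowel of *tofe* is /e/ (a non-high vowel), it takes -ob, giving *tofeob*.

tofeob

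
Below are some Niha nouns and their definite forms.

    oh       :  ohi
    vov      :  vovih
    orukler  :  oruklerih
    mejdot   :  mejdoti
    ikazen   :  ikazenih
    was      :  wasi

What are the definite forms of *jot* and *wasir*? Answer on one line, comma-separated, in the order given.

The alternation tracks the final consonant of the stem — -i when the stem ends in a voiceless consonant (*oh*, *mejdot*, *was*); -ih when the stem ends in a voiced consonant (*vov*, *orukler*, *ikazen*).
*jot*: final consonant = /t/, voiceless → -i → *joti*.
The final consonant of *wasir* is /r/, which is voiced, so the suffix is -ih, giving *wasirih*.

joti, wasirih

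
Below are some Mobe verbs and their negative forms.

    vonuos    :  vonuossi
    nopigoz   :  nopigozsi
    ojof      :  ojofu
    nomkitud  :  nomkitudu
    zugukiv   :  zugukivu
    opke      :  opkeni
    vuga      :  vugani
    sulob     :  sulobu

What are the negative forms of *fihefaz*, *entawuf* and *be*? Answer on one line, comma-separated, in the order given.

fihefazsi, entawufu, beni

Looking at the final sound of each stem: -si when the stem ends in a sibilant (*vonuos*, *nopigoz*); -u when the stem ends in a non-sibilant consonant (*ojof*, *nomkitud*, *zugukiv*, *sulob*); -ni when the stem ends in a vowel (*opke*, *vuga*).
*fihefaz*: final sound = /z/, a sibilant → -si → *fihefazsi*.
The final sound of *entawuf* is /f/, which is a non-sibilant consonant, so the suffix is -u, giving *entawufu*.
Since the final sound of *be* is /e/ (a vowel), it takes -ni, giving *beni*.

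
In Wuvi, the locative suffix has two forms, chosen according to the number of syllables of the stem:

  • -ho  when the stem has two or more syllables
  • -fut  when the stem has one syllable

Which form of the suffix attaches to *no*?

-fut

With one syllable, *no* takes -fut.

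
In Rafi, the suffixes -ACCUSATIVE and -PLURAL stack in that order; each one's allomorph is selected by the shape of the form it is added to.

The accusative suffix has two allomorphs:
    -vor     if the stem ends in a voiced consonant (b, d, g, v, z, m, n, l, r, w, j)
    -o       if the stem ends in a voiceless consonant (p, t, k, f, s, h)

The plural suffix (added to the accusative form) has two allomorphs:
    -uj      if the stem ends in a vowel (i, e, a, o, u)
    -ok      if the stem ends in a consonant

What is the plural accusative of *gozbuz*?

Since the final consonant of *gozbuz* is /z/ (voiced), it takes -vor, giving *gozbuzvor*.
The accusative form *gozbuzvor* — final sound /r/ (a consonant) → -ok → *gozbuzvorok*.

gozbuzvorok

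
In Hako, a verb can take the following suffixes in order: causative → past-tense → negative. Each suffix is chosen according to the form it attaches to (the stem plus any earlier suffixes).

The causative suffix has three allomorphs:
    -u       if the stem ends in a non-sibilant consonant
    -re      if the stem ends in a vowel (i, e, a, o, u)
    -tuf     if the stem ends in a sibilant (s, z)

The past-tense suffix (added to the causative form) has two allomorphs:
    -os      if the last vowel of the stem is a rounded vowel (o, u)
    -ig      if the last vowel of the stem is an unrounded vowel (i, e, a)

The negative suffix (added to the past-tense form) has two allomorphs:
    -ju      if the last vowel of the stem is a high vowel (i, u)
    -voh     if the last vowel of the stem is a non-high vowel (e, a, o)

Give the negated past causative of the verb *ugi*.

ugireigju

*ugi* — final sound /i/ (a vowel) → -re → *ugire*.
Since the last vowel of the causative form *ugire* is /e/ (an unrounded vowel), it takes -ig, giving *ugireig*.
The past-tense form *ugireig* — last vowel /i/ (a high vowel) → -ju → *ugireigju*.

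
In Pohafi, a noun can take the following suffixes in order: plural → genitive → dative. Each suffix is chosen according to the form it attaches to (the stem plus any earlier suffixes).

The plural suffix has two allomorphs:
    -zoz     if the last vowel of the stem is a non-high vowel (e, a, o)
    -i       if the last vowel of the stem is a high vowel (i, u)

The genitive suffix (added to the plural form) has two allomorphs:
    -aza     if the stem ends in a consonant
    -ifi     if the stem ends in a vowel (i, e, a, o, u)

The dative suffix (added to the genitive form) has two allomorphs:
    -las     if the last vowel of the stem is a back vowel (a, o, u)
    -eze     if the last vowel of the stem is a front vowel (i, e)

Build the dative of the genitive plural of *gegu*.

geguiifieze

*gegu* — last vowel /u/ (a high vowel) → -i → *gegui*.
The plural form *gegui*: final sound = /i/, a vowel → -ifi → *geguiifi*.
The last vowel of the genitive form *geguiifi* is /i/, which is a front vowel, so the dative suffix is -eze, giving *geguiifieze*.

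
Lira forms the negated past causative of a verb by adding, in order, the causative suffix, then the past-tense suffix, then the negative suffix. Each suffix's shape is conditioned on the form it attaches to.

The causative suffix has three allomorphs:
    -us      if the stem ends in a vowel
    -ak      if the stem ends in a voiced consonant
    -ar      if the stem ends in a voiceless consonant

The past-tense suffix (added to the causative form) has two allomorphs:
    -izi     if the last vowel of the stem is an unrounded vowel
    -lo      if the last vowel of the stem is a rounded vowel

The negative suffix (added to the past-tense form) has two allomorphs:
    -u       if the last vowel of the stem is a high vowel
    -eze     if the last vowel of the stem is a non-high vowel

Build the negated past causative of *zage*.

*zage* — final sound /e/ (a vowel) → -us → *zageus*.
The causative form *zageus*: last vowel = /u/, a rounded vowel → -lo → *zageuslo*.
The past-tense form *zageuslo*: last vowel = /o/, a non-high vowel → -eze → *zageusloeze*.

zageusloeze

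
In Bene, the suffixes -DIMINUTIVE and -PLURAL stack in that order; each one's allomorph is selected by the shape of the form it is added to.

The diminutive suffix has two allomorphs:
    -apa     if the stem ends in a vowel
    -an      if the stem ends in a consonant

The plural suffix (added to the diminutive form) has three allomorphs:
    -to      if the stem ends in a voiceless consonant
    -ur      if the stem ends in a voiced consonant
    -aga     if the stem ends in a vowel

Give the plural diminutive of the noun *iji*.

ijiapaaga

Since the final sound of *iji* is /i/ (a vowel), it takes -apa, giving *ijiapa*.
The diminutive form *ijiapa*: final sound = /a/, a vowel → -aga → *ijiapaaga*.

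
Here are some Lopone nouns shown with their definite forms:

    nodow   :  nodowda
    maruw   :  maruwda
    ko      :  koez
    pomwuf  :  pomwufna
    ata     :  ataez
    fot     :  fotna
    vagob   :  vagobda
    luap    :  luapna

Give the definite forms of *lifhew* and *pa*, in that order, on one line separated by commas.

Looking at the final sound of each stem: -na when the stem ends in a voiceless consonant (*pomwuf*, *fot*, *luap*); -da when the stem ends in a voiced consonant (*nodow*, *maruw*, *vagob*); -ez when the stem ends in a vowel (*ko*, *ata*).
*lifhew*: final sound = /w/, a voiced consonant → -da → *lifhewda*.
*pa* — final sound /a/ (a vowel) → -ez → *paez*.

lifhewda, paez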